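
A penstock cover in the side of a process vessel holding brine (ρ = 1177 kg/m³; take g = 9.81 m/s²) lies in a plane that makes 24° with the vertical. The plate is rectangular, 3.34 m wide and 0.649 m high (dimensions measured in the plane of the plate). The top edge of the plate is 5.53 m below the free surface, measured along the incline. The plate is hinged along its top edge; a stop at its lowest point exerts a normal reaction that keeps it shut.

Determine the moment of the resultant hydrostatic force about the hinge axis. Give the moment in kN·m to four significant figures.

γ = ρg = 1177 × 9.81 / 1000 = 11.54637 kN/m³.
The plate makes 24° with the vertical, i.e. θ = 90° − 24° = 66° to the horizontal. Measuring y along the incline from the free-surface line, vertical depth h = y·sinθ with sinθ = 0.913545.
The centroid lies 0.649/2 = 0.3245 m below the top edge, so y_c = 5.53 + 0.3245 = 5.8545 m and h_c = 5.8545 × 0.913545 = 5.34835 m.
A = 3.34 × 0.649 = 2.16766 m².
Resultant F = γ·h_c·A = 11.54637 × 5.34835 × 2.16766 = 133.862 kN.
I_c = b·h³/12 = 3.34 × 0.649³/12 = 0.076085 m⁴.
Centre of pressure: y_p = y_c + I_c/(y_c·A) = 5.8545 + 0.076085/(5.8545 × 2.16766) = 5.8545 + 0.0059954 = 5.8605 m along the plane.
The resultant acts 0.3245 + 0.0059954 = 0.330495 m (along the plate) below the hinge at the top edge, so the moment about the hinge is M = F × 0.330495 = 133.862 × 0.330495 = 44.2407 kN·m.

M ≈ 44.24 kN·m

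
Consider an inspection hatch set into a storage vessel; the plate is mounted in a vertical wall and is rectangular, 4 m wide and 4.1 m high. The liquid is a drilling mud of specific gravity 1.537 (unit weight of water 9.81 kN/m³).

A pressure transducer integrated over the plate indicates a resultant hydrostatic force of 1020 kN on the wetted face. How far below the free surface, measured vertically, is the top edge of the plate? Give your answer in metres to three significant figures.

γ = 1.537 × 9.81 = 15.07797 kN/m³.
A = 4 × 4.1 = 16.4 m².
From F = γ·h_c·A, the centroid depth is h_c = 1020/(15.07797 × 16.4) = 4.1249 m.
The centroid lies 4.1/2 = 2.05 m below the top edge, so the top edge sits at h_top = 4.1249 − 2.05 = 2.0749 m below the surface.

d_top ≈ 2.07 m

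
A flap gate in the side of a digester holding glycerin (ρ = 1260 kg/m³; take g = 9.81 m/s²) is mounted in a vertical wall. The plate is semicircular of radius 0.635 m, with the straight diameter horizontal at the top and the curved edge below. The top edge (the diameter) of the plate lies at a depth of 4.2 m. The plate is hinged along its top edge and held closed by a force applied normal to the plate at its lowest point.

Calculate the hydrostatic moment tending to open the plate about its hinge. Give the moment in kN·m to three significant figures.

M ≈ 9.65 kN·m

γ = ρg = 1260 × 9.81 / 1000 = 12.3606 kN/m³.
The centroid of a semicircle lies 4r/(3π) = 0.269502 m from the diameter, here below the top edge, so the centroid depth is h_c = 4.2 + 0.269502 = 4.4695 m.
A = πr²/2 = π × 0.635²/2 = 0.633384 m².
Resultant F = γ·h_c·A = 12.3606 × 4.4695 × 0.633384 = 34.9917 kN.
I_c = (π/8 − 8/(9π))·r⁴ = 0.109757 × 0.635⁴ = 0.0178454 m⁴.
Centre of pressure: y_p = y_c + I_c/(y_c·A) = 4.4695 + 0.0178454/(4.4695 × 0.633384) = 4.4695 + 0.00630377 = 4.4758 m along the plane.
The resultant acts 0.269502 + 0.00630377 = 0.275806 m (along the plate) below the hinge at the top edge, so the moment about the hinge is M = F × 0.275806 = 34.9917 × 0.275806 = 9.65092 kN·m.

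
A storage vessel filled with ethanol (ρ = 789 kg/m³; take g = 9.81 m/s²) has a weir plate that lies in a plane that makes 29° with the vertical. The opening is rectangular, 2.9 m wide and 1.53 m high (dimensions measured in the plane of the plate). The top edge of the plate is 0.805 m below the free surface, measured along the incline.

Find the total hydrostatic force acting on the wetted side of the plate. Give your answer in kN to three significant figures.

γ = ρg = 789 × 9.81 / 1000 = 7.74009 kN/m³.
The plate makes 29° with the vertical, i.e. θ = 90° − 29° = 61° to the horizontal. Measuring y along the incline from the free-surface line, vertical depth h = y·sinθ with sinθ = 0.874620.
The centroid lies 1.53/2 = 0.765 m below the top edge, so y_c = 0.805 + 0.765 = 1.57 m and h_c = 1.57 × 0.874620 = 1.37315 m.
A = 2.9 × 1.53 = 4.437 m².
Resultant F = γ·h_c·A = 7.74009 × 1.37315 × 4.437 = 47.1578 kN.

F ≈ 47.2 kN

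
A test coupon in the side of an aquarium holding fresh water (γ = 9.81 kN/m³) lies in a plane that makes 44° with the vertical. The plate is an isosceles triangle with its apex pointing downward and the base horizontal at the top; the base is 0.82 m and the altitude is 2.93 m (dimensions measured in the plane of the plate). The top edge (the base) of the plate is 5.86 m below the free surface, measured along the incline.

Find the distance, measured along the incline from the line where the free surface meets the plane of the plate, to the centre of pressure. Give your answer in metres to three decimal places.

y_p = 6.906 m

γ = 9.81 kN/m³.
The plate makes 44° with the vertical, i.e. θ = 90° − 44° = 46° to the horizontal. Measuring y along the incline from the free-surface line, vertical depth h = y·sinθ with sinθ = 0.719340.
With the apex down, the centroid sits h/3 = 2.93/3 = 0.976667 m below the base (the top edge), so y_c = 5.86 + 0.976667 = 6.83667 m and h_c = 6.83667 × 0.719340 = 4.91789 m.
A = ½ × 0.82 × 2.93 = 1.2013 m².
Resultant F = γ·h_c·A = 9.81 × 4.91789 × 1.2013 = 57.9561 kN.
I_c = b·h³/36 = 0.82 × 2.93³/36 = 0.572947 m⁴.
Centre of pressure: y_p = y_c + I_c/(y_c·A) = 6.83667 + 0.572947/(6.83667 × 1.2013) = 6.83667 + 0.0697619 = 6.90643 m along the plane.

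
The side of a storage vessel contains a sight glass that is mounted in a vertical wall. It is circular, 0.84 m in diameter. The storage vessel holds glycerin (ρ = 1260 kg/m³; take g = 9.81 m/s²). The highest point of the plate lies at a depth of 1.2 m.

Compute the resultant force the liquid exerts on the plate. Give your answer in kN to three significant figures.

γ = ρg = 1260 × 9.81 / 1000 = 12.3606 kN/m³.
The centroid is at the centre, 0.42 m below the top of the plate, so the centroid depth is h_c = 1.2 + 0.42 = 1.62 m.
A = π(0.42)² = 0.554177 m².
Resultant F = γ·h_c·A = 12.3606 × 1.62 × 0.554177 = 11.0969 kN.

F ≈ 11.1 kN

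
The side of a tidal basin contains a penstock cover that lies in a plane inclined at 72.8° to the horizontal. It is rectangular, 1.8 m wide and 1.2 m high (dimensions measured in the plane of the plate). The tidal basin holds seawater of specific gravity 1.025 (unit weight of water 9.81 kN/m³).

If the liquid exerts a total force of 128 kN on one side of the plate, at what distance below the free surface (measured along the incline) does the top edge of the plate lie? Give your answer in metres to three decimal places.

γ = 1.025 × 9.81 = 10.05525 kN/m³.
A = 1.8 × 1.2 = 2.16 m².
From F = γ·h_c·A, the centroid depth is h_c = 128/(10.05525 × 2.16) = 5.89337 m.
Let θ = 72.8° be the plate's angle to the horizontal; measure y along the incline from where the plane meets the free surface. Vertical depth h = y·sinθ with sinθ = 0.955278.
Along the incline, y_c = h_c/sinθ = 5.89337/0.955278 = 6.16927 m.
The centroid lies 1.2/2 = 0.6 m below the top edge, so the top edge sits at y_top = 6.16927 − 0.6 = 5.56927 m along the incline.

y_top ≈ 5.569 m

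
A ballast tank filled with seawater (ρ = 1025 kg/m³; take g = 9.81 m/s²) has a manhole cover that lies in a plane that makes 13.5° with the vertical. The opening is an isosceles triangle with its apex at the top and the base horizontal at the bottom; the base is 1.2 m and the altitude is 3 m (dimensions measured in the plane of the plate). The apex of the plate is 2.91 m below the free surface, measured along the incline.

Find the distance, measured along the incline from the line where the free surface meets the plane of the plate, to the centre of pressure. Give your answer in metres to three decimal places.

y_p = 5.012 m

γ = ρg = 1025 × 9.81 / 1000 = 10.05525 kN/m³.
The plate makes 13.5° with the vertical, i.e. θ = 90° − 13.5° = 76.5° to the horizontal. Measuring y along the incline from the free-surface line, vertical depth h = y·sinθ with sinθ = 0.972370.
With the apex up, the centroid sits 2h/3 = 2 × 3/3 = 2 m below the apex, so y_c = 2.91 + 2 = 4.91 m and h_c = 4.91 × 0.972370 = 4.77434 m.
A = ½ × 1.2 × 3 = 1.8 m².
Resultant F = γ·h_c·A = 10.05525 × 4.77434 × 1.8 = 86.4129 kN.
I_c = b·h³/36 = 1.2 × 3³/36 = 0.9 m⁴.
Centre of pressure: y_p = y_c + I_c/(y_c·A) = 4.91 + 0.9/(4.91 × 1.8) = 4.91 + 0.101833 = 5.01183 m along the plane.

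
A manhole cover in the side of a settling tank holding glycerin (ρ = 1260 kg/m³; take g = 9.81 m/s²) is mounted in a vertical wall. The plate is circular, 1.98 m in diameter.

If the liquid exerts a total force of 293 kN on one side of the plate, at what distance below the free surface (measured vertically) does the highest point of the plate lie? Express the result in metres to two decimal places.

d_top ≈ 6.71 m

γ = ρg = 1260 × 9.81 / 1000 = 12.3606 kN/m³.
A = π(0.99)² = 3.07907 m².
From F = γ·h_c·A, the centroid depth is h_c = 293/(12.3606 × 3.07907) = 7.69854 m.
The centroid is at the centre, 0.99 m below the top of the plate, so the highest point sits at h_top = 7.69854 − 0.99 = 6.70854 m below the surface.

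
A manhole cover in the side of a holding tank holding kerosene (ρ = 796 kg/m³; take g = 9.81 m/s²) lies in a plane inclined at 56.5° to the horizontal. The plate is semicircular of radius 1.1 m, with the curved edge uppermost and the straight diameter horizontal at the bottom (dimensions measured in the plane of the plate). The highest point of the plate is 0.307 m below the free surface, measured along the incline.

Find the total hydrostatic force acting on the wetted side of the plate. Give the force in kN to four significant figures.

F ≈ 11.64 kN

γ = ρg = 796 × 9.81 / 1000 = 7.80876 kN/m³.
Let θ = 56.5° be the plate's angle to the horizontal; measure y along the incline from where the plane meets the free surface. Vertical depth h = y·sinθ with sinθ = 0.833886.
The centroid lies 4r/(3π) = 0.466854 m above the diameter, so r − 4r/(3π) = 1.1 − 0.466854 = 0.633146 m below the topmost point, so y_c = 0.307 + 0.633146 = 0.940146 m and h_c = 0.940146 × 0.833886 = 0.783975 m.
A = πr²/2 = π × 1.1²/2 = 1.90066 m².
Resultant F = γ·h_c·A = 7.80876 × 0.783975 × 1.90066 = 11.6356 kN.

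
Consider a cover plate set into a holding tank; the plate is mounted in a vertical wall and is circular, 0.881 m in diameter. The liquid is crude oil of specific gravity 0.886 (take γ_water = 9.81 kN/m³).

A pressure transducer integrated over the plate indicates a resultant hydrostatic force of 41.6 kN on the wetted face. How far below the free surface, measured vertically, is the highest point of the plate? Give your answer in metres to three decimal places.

γ = 0.886 × 9.81 = 8.69166 kN/m³.
A = π(0.4405)² = 0.609595 m².
From F = γ·h_c·A, the centroid depth is h_c = 41.6/(8.69166 × 0.609595) = 7.85144 m.
The centroid is at the centre, 0.4405 m below the top of the plate, so the highest point sits at h_top = 7.85144 − 0.4405 = 7.41094 m below the surface.

d_top ≈ 7.411 m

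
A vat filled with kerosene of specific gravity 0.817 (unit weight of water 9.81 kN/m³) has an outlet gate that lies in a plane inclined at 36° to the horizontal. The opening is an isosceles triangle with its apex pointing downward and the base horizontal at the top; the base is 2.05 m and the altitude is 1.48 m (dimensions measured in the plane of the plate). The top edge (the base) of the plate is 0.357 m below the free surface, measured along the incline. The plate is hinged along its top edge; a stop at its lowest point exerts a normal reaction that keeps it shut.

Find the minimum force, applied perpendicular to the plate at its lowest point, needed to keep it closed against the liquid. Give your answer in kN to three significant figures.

γ = 0.817 × 9.81 = 8.01477 kN/m³.
Let θ = 36° be the plate's angle to the horizontal; measure y along the incline from where the plane meets the free surface. Vertical depth h = y·sinθ with sinθ = 0.587785.
With the apex down, the centroid sits h/3 = 1.48/3 = 0.493333 m below the base (the top edge), so y_c = 0.357 + 0.493333 = 0.850333 m and h_c = 0.850333 × 0.587785 = 0.499813 m.
A = ½ × 2.05 × 1.48 = 1.517 m².
Resultant F = γ·h_c·A = 8.01477 × 0.499813 × 1.517 = 6.07693 kN.
I_c = b·h³/36 = 2.05 × 1.48³/36 = 0.184602 m⁴.
Centre of pressure: y_p = y_c + I_c/(y_c·A) = 0.850333 + 0.184602/(0.850333 × 1.517) = 0.850333 + 0.143107 = 0.99344 m along the plane.
The resultant acts 0.493333 + 0.143107 = 0.63644 m (along the plate) below the hinge at the top edge, so the moment about the hinge is M = F × 0.63644 = 6.07693 × 0.63644 = 3.8676 kN·m.
A normal force at the bottom, 1.48 m from the hinge, must supply this moment: P = 3.8676/1.48 = 2.61324 kN.

P ≈ 2.61 kN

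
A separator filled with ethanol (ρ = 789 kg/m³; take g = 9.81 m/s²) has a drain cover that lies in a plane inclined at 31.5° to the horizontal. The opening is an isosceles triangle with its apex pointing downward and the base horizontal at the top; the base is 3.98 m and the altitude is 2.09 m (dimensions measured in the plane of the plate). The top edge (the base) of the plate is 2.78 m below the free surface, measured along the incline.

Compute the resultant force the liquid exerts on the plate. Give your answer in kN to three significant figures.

γ = ρg = 789 × 9.81 / 1000 = 7.74009 kN/m³.
Let θ = 31.5° be the plate's angle to the horizontal; measure y along the incline from where the plane meets the free surface. Vertical depth h = y·sinθ with sinθ = 0.522499.
With the apex down, the centroid sits h/3 = 2.09/3 = 0.696667 m below the base (the top edge), so y_c = 2.78 + 0.696667 = 3.47667 m and h_c = 3.47667 × 0.522499 = 1.81656 m.
A = ½ × 3.98 × 2.09 = 4.1591 m².
Resultant F = γ·h_c·A = 7.74009 × 1.81656 × 4.1591 = 58.4784 kN.

F ≈ 58.5 kN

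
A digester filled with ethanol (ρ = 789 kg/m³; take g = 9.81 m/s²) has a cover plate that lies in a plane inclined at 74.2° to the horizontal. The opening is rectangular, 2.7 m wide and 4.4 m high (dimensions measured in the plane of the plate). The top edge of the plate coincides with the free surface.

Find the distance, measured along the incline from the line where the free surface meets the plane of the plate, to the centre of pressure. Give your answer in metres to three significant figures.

γ = ρg = 789 × 9.81 / 1000 = 7.74009 kN/m³.
Let θ = 74.2° be the plate's angle to the horizontal; measure y along the incline from where the plane meets the free surface. Vertical depth h = y·sinθ with sinθ = 0.962218.
The centroid lies 4.4/2 = 2.2 m below the top edge, so y_c = 2.2 m and h_c = 2.2 × 0.962218 = 2.11688 m.
A = 2.7 × 4.4 = 11.88 m².
Resultant F = γ·h_c·A = 7.74009 × 2.11688 × 11.88 = 194.652 kN.
I_c = b·h³/12 = 2.7 × 4.4³/12 = 19.1664 m⁴.
Centre of pressure: y_p = y_c + I_c/(y_c·A) = 2.2 + 19.1664/(2.2 × 11.88) = 2.2 + 0.733333 = 2.93333 m along the plane.

y_p = 2.93 m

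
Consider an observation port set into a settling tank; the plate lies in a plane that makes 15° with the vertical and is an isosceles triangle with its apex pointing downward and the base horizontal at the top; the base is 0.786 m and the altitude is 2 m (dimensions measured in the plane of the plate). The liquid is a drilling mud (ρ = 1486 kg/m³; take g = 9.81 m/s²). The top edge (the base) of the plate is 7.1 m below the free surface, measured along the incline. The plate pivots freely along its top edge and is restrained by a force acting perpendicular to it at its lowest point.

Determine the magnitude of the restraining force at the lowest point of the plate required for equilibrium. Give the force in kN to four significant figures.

P ≈ 29.88 kN

γ = ρg = 1486 × 9.81 / 1000 = 14.57766 kN/m³.
The plate makes 15° with the vertical, i.e. θ = 90° − 15° = 75° to the horizontal. Measuring y along the incline from the free-surface line, vertical depth h = y·sinθ with sinθ = 0.965926.
With the apex down, the centroid sits h/3 = 2/3 = 0.666667 m below the base (the top edge), so y_c = 7.1 + 0.666667 = 7.76667 m and h_c = 7.76667 × 0.965926 = 7.50203 m.
A = ½ × 0.786 × 2 = 0.786 m².
Resultant F = γ·h_c·A = 14.57766 × 7.50203 × 0.786 = 85.9586 kN.
I_c = b·h³/36 = 0.786 × 2³/36 = 0.174667 m⁴.
Centre of pressure: y_p = y_c + I_c/(y_c·A) = 7.76667 + 0.174667/(7.76667 × 0.786) = 7.76667 + 0.0286123 = 7.79528 m along the plane.
The resultant acts 0.666667 + 0.0286123 = 0.695279 m (along the plate) below the hinge at the top edge, so the moment about the hinge is M = F × 0.695279 = 85.9586 × 0.695279 = 59.7652 kN·m.
A normal force at the bottom, 2 m from the hinge, must supply this moment: P = 59.7652/2 = 29.8826 kN.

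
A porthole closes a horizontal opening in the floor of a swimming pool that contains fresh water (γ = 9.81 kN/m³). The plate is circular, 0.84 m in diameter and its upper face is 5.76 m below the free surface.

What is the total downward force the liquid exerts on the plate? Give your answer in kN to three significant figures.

F ≈ 31.3 kN

γ = 9.81 kN/m³.
The plate is horizontal, so pressure is uniform at p = γ·h = 9.81 × 5.76 = 56.5056 kN/m².
A = π(0.42)² = 0.554177 m².
F = p·A = 56.5056 × 0.554177 = 31.3141 kN.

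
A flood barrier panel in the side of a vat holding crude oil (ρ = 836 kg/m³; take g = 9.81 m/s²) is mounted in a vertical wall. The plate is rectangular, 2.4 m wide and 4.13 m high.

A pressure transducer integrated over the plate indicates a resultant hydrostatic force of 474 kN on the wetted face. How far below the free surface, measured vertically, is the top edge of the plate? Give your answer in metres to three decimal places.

γ = ρg = 836 × 9.81 / 1000 = 8.20116 kN/m³.
A = 2.4 × 4.13 = 9.912 m².
From F = γ·h_c·A, the centroid depth is h_c = 474/(8.20116 × 9.912) = 5.83098 m.
The centroid lies 4.13/2 = 2.065 m below the top edge, so the top edge sits at h_top = 5.83098 − 2.065 = 3.76598 m below the surface.

d_top ≈ 3.766 m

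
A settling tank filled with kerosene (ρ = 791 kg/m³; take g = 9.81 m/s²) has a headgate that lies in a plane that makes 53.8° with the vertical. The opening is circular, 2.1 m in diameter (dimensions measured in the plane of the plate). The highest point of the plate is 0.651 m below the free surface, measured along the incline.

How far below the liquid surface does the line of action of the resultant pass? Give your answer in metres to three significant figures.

h_p = 1.10 m

γ = ρg = 791 × 9.81 / 1000 = 7.75971 kN/m³.
The plate makes 53.8° with the vertical, i.e. θ = 90° − 53.8° = 36.2° to the horizontal. Measuring y along the incline from the free-surface line, vertical depth h = y·sinθ with sinθ = 0.590606.
The centroid is at the centre, 1.05 m below the top of the plate, so y_c = 0.651 + 1.05 = 1.701 m and h_c = 1.701 × 0.590606 = 1.00462 m.
A = π(1.05)² = 3.46361 m².
Resultant F = γ·h_c·A = 7.75971 × 1.00462 × 3.46361 = 27.0008 kN.
I_c = πr⁴/4 = π × 1.05⁴/4 = 0.954656 m⁴.
Centre of pressure: y_p = y_c + I_c/(y_c·A) = 1.701 + 0.954656/(1.701 × 3.46361) = 1.701 + 0.162037 = 1.86304 m along the plane.
Vertically, h_p = y_p·sinθ = 1.86304 × 0.590606 = 1.10032 m.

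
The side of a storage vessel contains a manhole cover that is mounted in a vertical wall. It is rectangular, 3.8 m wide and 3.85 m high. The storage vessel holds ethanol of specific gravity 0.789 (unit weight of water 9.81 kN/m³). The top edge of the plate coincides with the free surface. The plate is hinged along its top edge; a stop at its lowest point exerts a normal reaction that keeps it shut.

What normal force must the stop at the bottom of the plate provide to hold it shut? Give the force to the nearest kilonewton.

γ = 0.789 × 9.81 = 7.74009 kN/m³.
The centroid lies 3.85/2 = 1.925 m below the top edge, so the centroid depth is h_c = 1.925 m.
A = 3.8 × 3.85 = 14.63 m².
Resultant F = γ·h_c·A = 7.74009 × 1.925 × 14.63 = 217.982 kN.
I_c = b·h³/12 = 3.8 × 3.85³/12 = 18.0711 m⁴.
Centre of pressure: y_p = y_c + I_c/(y_c·A) = 1.925 + 18.0711/(1.925 × 14.63) = 1.925 + 0.641667 = 2.56667 m along the plane.
The resultant acts 1.925 + 0.641667 = 2.56667 m (along the plate) below the hinge at the top edge, so the moment about the hinge is M = F × 2.56667 = 217.982 × 2.56667 = 559.488 kN·m.
A normal force at the bottom, 3.85 m from the hinge, must supply this moment: P = 559.488/3.85 = 145.322 kN.

P ≈ 145 kN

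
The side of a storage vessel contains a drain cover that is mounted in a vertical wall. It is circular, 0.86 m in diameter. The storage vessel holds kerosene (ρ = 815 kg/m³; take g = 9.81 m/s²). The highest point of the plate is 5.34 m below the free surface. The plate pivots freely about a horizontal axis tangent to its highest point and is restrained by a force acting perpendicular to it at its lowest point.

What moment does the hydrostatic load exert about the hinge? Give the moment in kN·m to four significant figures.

M ≈ 11.74 kN·m

γ = ρg = 815 × 9.81 / 1000 = 7.99515 kN/m³.
The centroid is at the centre, 0.43 m below the top of the plate, so the centroid depth is h_c = 5.34 + 0.43 = 5.77 m.
A = π(0.43)² = 0.58088 m².
Resultant F = γ·h_c·A = 7.99515 × 5.77 × 0.58088 = 26.7972 kN.
I_c = πr⁴/4 = π × 0.43⁴/4 = 0.0268512 m⁴.
Centre of pressure: y_p = y_c + I_c/(y_c·A) = 5.77 + 0.0268512/(5.77 × 0.58088) = 5.77 + 0.00801127 = 5.77801 m along the plane.
The resultant acts 0.43 + 0.00801127 = 0.438011 m (along the plate) below the hinge at the top edge, so the moment about the hinge is M = F × 0.438011 = 26.7972 × 0.438011 = 11.7375 kN·m.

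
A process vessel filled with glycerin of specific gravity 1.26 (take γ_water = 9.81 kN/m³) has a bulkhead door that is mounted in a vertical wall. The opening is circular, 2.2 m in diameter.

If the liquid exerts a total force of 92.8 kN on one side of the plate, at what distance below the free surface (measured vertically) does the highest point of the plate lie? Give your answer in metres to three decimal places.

γ = 1.26 × 9.81 = 12.3606 kN/m³.
A = π(1.1)² = 3.80133 m².
From F = γ·h_c·A, the centroid depth is h_c = 92.8/(12.3606 × 3.80133) = 1.97503 m.
The centroid is at the centre, 1.1 m below the top of the plate, so the highest point sits at h_top = 1.97503 − 1.1 = 0.87503 m below the surface.

d_top ≈ 0.875 m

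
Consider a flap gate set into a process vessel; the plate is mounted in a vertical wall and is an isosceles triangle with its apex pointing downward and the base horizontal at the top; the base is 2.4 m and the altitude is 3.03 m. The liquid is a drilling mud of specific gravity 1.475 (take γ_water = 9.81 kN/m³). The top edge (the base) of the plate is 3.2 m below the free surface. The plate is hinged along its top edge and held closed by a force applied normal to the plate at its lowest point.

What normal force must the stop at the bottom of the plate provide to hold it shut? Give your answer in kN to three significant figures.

P ≈ 82.7 kN

γ = 1.475 × 9.81 = 14.46975 kN/m³.
With the apex down, the centroid sits h/3 = 3.03/3 = 1.01 m below the base (the top edge), so the centroid depth is h_c = 3.2 + 1.01 = 4.21 m.
A = ½ × 2.4 × 3.03 = 3.636 m².
Resultant F = γ·h_c·A = 14.46975 × 4.21 × 3.636 = 221.497 kN.
I_c = b·h³/36 = 2.4 × 3.03³/36 = 1.85454 m⁴.
Centre of pressure: y_p = y_c + I_c/(y_c·A) = 4.21 + 1.85454/(4.21 × 3.636) = 4.21 + 0.121152 = 4.33115 m along the plane.
The resultant acts 1.01 + 0.121152 = 1.13115 m (along the plate) below the hinge at the top edge, so the moment about the hinge is M = F × 1.13115 = 221.497 × 1.13115 = 250.546 kN·m.
A normal force at the bottom, 3.03 m from the hinge, must supply this moment: P = 250.546/3.03 = 82.6884 kN.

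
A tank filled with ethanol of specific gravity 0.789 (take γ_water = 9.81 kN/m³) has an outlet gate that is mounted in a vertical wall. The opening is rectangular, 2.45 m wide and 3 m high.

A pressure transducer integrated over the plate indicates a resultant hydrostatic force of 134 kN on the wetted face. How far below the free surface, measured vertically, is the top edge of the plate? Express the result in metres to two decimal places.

d_top ≈ 0.86 m

γ = 0.789 × 9.81 = 7.74009 kN/m³.
A = 2.45 × 3 = 7.35 m².
From F = γ·h_c·A, the centroid depth is h_c = 134/(7.74009 × 7.35) = 2.35544 m.
The centroid lies 3/2 = 1.5 m below the top edge, so the top edge sits at h_top = 2.35544 − 1.5 = 0.85544 m below the surface.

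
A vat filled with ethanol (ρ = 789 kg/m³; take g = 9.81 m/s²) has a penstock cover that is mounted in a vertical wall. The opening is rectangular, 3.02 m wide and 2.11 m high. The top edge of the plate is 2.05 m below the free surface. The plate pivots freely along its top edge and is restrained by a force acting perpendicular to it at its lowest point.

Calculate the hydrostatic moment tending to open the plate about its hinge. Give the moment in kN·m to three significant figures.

γ = ρg = 789 × 9.81 / 1000 = 7.74009 kN/m³.
The centroid lies 2.11/2 = 1.055 m below the top edge, so the centroid depth is h_c = 2.05 + 1.055 = 3.105 m.
A = 3.02 × 2.11 = 6.3722 m².
Resultant F = γ·h_c·A = 7.74009 × 3.105 × 6.3722 = 153.143 kN.
I_c = b·h³/12 = 3.02 × 2.11³/12 = 2.36414 m⁴.
Centre of pressure: y_p = y_c + I_c/(y_c·A) = 3.105 + 2.36414/(3.105 × 6.3722) = 3.105 + 0.119487 = 3.22449 m along the plane.
The resultant acts 1.055 + 0.119487 = 1.17449 m (along the plate) below the hinge at the top edge, so the moment about the hinge is M = F × 1.17449 = 153.143 × 1.17449 = 179.865 kN·m.

M ≈ 180 kN·m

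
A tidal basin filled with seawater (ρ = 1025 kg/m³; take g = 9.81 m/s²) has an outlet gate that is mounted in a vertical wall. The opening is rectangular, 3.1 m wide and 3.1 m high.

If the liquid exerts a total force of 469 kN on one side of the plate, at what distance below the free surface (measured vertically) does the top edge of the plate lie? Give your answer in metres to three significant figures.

γ = ρg = 1025 × 9.81 / 1000 = 10.05525 kN/m³.
A = 3.1 × 3.1 = 9.61 m².
From F = γ·h_c·A, the centroid depth is h_c = 469/(10.05525 × 9.61) = 4.85352 m.
The centroid lies 3.1/2 = 1.55 m below the top edge, so the top edge sits at h_top = 4.85352 − 1.55 = 3.30352 m below the surface.

d_top ≈ 3.30 m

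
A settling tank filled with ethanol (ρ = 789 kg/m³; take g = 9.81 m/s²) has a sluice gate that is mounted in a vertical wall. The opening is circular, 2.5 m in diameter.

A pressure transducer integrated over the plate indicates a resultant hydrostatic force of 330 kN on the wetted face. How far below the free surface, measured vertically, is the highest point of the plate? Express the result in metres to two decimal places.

d_top ≈ 7.44 m

γ = ρg = 789 × 9.81 / 1000 = 7.74009 kN/m³.
A = π(1.25)² = 4.90874 m².
From F = γ·h_c·A, the centroid depth is h_c = 330/(7.74009 × 4.90874) = 8.68556 m.
The centroid is at the centre, 1.25 m below the top of the plate, so the highest point sits at h_top = 8.68556 − 1.25 = 7.43556 m below the surface.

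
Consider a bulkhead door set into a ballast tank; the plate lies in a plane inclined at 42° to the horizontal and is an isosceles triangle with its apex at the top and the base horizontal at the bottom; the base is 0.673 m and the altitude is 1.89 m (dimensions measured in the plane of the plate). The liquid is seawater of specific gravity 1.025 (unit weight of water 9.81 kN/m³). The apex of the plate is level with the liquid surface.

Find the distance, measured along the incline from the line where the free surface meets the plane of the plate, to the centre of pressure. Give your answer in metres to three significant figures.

γ = 1.025 × 9.81 = 10.05525 kN/m³.
Let θ = 42° be the plate's angle to the horizontal; measure y along the incline from where the plane meets the free surface. Vertical depth h = y·sinθ with sinθ = 0.669131.
With the apex up, the centroid sits 2h/3 = 2 × 1.89/3 = 1.26 m below the apex, so y_c = 1.26 m and h_c = 1.26 × 0.669131 = 0.843105 m.
A = ½ × 0.673 × 1.89 = 0.635985 m².
Resultant F = γ·h_c·A = 10.05525 × 0.843105 × 0.635985 = 5.39165 kN.
I_c = b·h³/36 = 0.673 × 1.89³/36 = 0.126211 m⁴.
Centre of pressure: y_p = y_c + I_c/(y_c·A) = 1.26 + 0.126211/(1.26 × 0.635985) = 1.26 + 0.1575 = 1.4175 m along the plane.

y_p = 1.42 m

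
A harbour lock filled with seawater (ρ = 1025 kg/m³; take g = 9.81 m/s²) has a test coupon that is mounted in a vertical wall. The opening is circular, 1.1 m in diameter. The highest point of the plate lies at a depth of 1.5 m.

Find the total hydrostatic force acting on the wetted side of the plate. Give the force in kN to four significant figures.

γ = ρg = 1025 × 9.81 / 1000 = 10.05525 kN/m³.
The centroid is at the centre, 0.55 m below the top of the plate, so the centroid depth is h_c = 1.5 + 0.55 = 2.05 m.
A = π(0.55)² = 0.950332 m².
Resultant F = γ·h_c·A = 10.05525 × 2.05 × 0.950332 = 19.5894 kN.

F ≈ 19.59 kN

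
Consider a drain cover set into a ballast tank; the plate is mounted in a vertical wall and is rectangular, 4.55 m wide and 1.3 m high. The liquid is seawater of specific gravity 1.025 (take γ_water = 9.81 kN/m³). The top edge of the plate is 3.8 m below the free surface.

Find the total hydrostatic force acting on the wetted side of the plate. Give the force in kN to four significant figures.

F ≈ 264.7 kN

γ = 1.025 × 9.81 = 10.05525 kN/m³.
The centroid lies 1.3/2 = 0.65 m below the top edge, so the centroid depth is h_c = 3.8 + 0.65 = 4.45 m.
A = 4.55 × 1.3 = 5.915 m².
Resultant F = γ·h_c·A = 10.05525 × 4.45 × 5.915 = 264.672 kN.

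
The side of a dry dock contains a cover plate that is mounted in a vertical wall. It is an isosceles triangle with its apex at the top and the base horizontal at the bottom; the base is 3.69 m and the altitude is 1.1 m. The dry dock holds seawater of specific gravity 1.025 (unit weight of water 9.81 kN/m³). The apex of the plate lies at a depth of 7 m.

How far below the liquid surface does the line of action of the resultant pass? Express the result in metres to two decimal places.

h_p = 7.74 m

γ = 1.025 × 9.81 = 10.05525 kN/m³.
With the apex up, the centroid sits 2h/3 = 2 × 1.1/3 = 0.733333 m below the apex, so the centroid depth is h_c = 7 + 0.733333 = 7.73333 m.
A = ½ × 3.69 × 1.1 = 2.0295 m².
Resultant F = γ·h_c·A = 10.05525 × 7.73333 × 2.0295 = 157.815 kN.
I_c = b·h³/36 = 3.69 × 1.1³/36 = 0.136428 m⁴.
Centre of pressure: y_p = y_c + I_c/(y_c·A) = 7.73333 + 0.136428/(7.73333 × 2.0295) = 7.73333 + 0.00869256 = 7.74202 m along the plane.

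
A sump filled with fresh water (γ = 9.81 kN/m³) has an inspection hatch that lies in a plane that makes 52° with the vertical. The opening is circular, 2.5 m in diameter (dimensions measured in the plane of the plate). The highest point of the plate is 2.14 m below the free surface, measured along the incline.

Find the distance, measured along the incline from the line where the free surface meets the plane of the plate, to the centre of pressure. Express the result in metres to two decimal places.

γ = 9.81 kN/m³.
The plate makes 52° with the vertical, i.e. θ = 90° − 52° = 38° to the horizontal. Measuring y along the incline from the free-surface line, vertical depth h = y·sinθ with sinθ = 0.615661.
The centroid is at the centre, 1.25 m below the top of the plate, so y_c = 2.14 + 1.25 = 3.39 m and h_c = 3.39 × 0.615661 = 2.08709 m.
A = π(1.25)² = 4.90874 m².
Resultant F = γ·h_c·A = 9.81 × 2.08709 × 4.90874 = 100.503 kN.
I_c = πr⁴/4 = π × 1.25⁴/4 = 1.91748 m⁴.
Centre of pressure: y_p = y_c + I_c/(y_c·A) = 3.39 + 1.91748/(3.39 × 4.90874) = 3.39 + 0.115229 = 3.50523 m along the plane.

y_p = 3.51 m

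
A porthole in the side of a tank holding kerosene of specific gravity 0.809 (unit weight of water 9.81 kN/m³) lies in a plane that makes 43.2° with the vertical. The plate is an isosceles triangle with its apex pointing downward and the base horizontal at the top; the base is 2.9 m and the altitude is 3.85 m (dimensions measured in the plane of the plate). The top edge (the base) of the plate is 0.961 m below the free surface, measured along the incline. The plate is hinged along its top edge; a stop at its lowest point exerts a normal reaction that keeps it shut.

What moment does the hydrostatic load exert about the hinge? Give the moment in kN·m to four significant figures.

γ = 0.809 × 9.81 = 7.93629 kN/m³.
The plate makes 43.2° with the vertical, i.e. θ = 90° − 43.2° = 46.8° to the horizontal. Measuring y along the incline from the free-surface line, vertical depth h = y·sinθ with sinθ = 0.728969.
With the apex down, the centroid sits h/3 = 3.85/3 = 1.28333 m below the base (the top edge), so y_c = 0.961 + 1.28333 = 2.24433 m and h_c = 2.24433 × 0.728969 = 1.63605 m.
A = ½ × 2.9 × 3.85 = 5.5825 m².
Resultant F = γ·h_c·A = 7.93629 × 1.63605 × 5.5825 = 72.4841 kN.
I_c = b·h³/36 = 2.9 × 3.85³/36 = 4.59703 m⁴.
Centre of pressure: y_p = y_c + I_c/(y_c·A) = 2.24433 + 4.59703/(2.24433 × 5.5825) = 2.24433 + 0.366912 = 2.61124 m along the plane.
The resultant acts 1.28333 + 0.366912 = 1.65024 m (along the plate) below the hinge at the top edge, so the moment about the hinge is M = F × 1.65024 = 72.4841 × 1.65024 = 119.616 kN·m.

M ≈ 119.6 kN·m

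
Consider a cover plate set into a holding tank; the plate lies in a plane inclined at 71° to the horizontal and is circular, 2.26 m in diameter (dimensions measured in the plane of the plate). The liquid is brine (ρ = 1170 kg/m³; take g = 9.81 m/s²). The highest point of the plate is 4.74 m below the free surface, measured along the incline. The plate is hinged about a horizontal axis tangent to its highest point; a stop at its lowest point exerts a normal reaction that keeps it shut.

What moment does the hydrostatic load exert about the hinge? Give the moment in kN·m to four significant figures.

M ≈ 302.7 kN·m

γ = ρg = 1170 × 9.81 / 1000 = 11.4777 kN/m³.
Let θ = 71° be the plate's angle to the horizontal; measure y along the incline from where the plane meets the free surface. Vertical depth h = y·sinθ with sinθ = 0.945519.
The centroid is at the centre, 1.13 m below the top of the plate, so y_c = 4.74 + 1.13 = 5.87 m and h_c = 5.87 × 0.945519 = 5.5502 m.
A = π(1.13)² = 4.0115 m².
Resultant F = γ·h_c·A = 11.4777 × 5.5502 × 4.0115 = 255.547 kN.
I_c = πr⁴/4 = π × 1.13⁴/4 = 1.28057 m⁴.
Centre of pressure: y_p = y_c + I_c/(y_c·A) = 5.87 + 1.28057/(5.87 × 4.0115) = 5.87 + 0.0543824 = 5.92438 m along the plane.
The resultant acts 1.13 + 0.0543824 = 1.18438 m (along the plate) below the hinge at the top edge, so the moment about the hinge is M = F × 1.18438 = 255.547 × 1.18438 = 302.665 kN·m.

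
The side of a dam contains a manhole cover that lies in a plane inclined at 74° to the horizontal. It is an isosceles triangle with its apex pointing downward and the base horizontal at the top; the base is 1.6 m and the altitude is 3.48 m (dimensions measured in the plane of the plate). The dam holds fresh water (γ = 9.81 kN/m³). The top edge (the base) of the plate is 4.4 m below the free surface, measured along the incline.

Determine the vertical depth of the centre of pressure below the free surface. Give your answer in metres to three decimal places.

h_p = 5.461 m

γ = 9.81 kN/m³.
Let θ = 74° be the plate's angle to the horizontal; measure y along the incline from where the plane meets the free surface. Vertical depth h = y·sinθ with sinθ = 0.961262.
With the apex down, the centroid sits h/3 = 3.48/3 = 1.16 m below the base (the top edge), so y_c = 4.4 + 1.16 = 5.56 m and h_c = 5.56 × 0.961262 = 5.34462 m.
A = ½ × 1.6 × 3.48 = 2.784 m².
Resultant F = γ·h_c·A = 9.81 × 5.34462 × 2.784 = 145.967 kN.
I_c = b·h³/36 = 1.6 × 3.48³/36 = 1.87308 m⁴.
Centre of pressure: y_p = y_c + I_c/(y_c·A) = 5.56 + 1.87308/(5.56 × 2.784) = 5.56 + 0.121008 = 5.68101 m along the plane.
Vertically, h_p = y_p·sinθ = 5.68101 × 0.961262 = 5.46094 m.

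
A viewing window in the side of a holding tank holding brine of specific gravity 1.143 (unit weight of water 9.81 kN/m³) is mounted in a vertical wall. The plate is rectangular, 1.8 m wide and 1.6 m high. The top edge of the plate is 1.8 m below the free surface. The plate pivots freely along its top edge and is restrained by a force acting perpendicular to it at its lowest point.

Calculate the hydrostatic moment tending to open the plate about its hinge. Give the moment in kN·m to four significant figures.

γ = 1.143 × 9.81 = 11.21283 kN/m³.
The centroid lies 1.6/2 = 0.8 m below the top edge, so the centroid depth is h_c = 1.8 + 0.8 = 2.6 m.
A = 1.8 × 1.6 = 2.88 m².
Resultant F = γ·h_c·A = 11.21283 × 2.6 × 2.88 = 83.9617 kN.
I_c = b·h³/12 = 1.8 × 1.6³/12 = 0.6144 m⁴.
Centre of pressure: y_p = y_c + I_c/(y_c·A) = 2.6 + 0.6144/(2.6 × 2.88) = 2.6 + 0.0820513 = 2.68205 m along the plane.
The resultant acts 0.8 + 0.0820513 = 0.882051 m (along the plate) below the hinge at the top edge, so the moment about the hinge is M = F × 0.882051 = 83.9617 × 0.882051 = 74.0585 kN·m.

M ≈ 74.06 kN·m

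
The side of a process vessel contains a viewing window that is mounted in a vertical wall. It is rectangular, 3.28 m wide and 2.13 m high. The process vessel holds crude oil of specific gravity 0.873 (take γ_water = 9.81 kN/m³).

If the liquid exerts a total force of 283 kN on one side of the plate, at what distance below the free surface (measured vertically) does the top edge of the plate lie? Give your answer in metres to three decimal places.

γ = 0.873 × 9.81 = 8.56413 kN/m³.
A = 3.28 × 2.13 = 6.9864 m².
From F = γ·h_c·A, the centroid depth is h_c = 283/(8.56413 × 6.9864) = 4.72988 m.
The centroid lies 2.13/2 = 1.065 m below the top edge, so the top edge sits at h_top = 4.72988 − 1.065 = 3.66488 m below the surface.

d_top ≈ 3.665 m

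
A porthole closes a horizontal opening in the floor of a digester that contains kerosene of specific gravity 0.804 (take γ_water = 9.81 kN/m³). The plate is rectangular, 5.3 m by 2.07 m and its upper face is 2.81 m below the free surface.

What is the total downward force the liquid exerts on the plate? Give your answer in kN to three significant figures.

F ≈ 243 kN

γ = 0.804 × 9.81 = 7.88724 kN/m³.
The plate is horizontal, so pressure is uniform at p = γ·h = 7.88724 × 2.81 = 22.1631 kN/m².
A = 5.3 × 2.07 = 10.971 m².
F = p·A = 22.1631 × 10.971 = 243.151 kN.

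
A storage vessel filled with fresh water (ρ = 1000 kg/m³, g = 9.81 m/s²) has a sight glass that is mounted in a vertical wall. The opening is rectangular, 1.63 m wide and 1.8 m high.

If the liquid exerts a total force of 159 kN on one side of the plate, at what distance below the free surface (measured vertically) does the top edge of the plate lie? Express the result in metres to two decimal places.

d_top ≈ 4.62 m

γ = ρg = 1000 × 9.81 = 9810 N/m³ = 9.81 kN/m³.
A = 1.63 × 1.8 = 2.934 m².
From F = γ·h_c·A, the centroid depth is h_c = 159/(9.81 × 2.934) = 5.52418 m.
The centroid lies 1.8/2 = 0.9 m below the top edge, so the top edge sits at h_top = 5.52418 − 0.9 = 4.62418 m below the surface.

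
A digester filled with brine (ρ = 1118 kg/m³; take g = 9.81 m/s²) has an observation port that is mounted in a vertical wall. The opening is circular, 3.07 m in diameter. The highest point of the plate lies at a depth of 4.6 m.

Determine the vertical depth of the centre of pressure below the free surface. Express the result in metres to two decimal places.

γ = ρg = 1118 × 9.81 / 1000 = 10.96758 kN/m³.
The centroid is at the centre, 1.535 m below the top of the plate, so the centroid depth is h_c = 4.6 + 1.535 = 6.135 m.
A = π(1.535)² = 7.4023 m².
Resultant F = γ·h_c·A = 10.96758 × 6.135 × 7.4023 = 498.072 kN.
I_c = πr⁴/4 = π × 1.535⁴/4 = 4.36037 m⁴.
Centre of pressure: y_p = y_c + I_c/(y_c·A) = 6.135 + 4.36037/(6.135 × 7.4023) = 6.135 + 0.0960157 = 6.23102 m along the plane.

h_p = 6.23 m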